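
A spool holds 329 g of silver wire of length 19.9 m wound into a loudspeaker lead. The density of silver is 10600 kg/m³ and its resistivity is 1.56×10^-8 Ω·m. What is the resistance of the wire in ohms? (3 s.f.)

A = m/(density·L) = 0.329/(10600×19.9) = 1.5597e-06 m²
R = ρL/A = (1.56×10^-8)(19.9)/(1.5597e-06) = 0.199 Ω

0.199 Ω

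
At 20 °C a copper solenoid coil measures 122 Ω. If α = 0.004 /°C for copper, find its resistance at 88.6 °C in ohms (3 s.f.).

155 Ω

ΔT = 88.6 − 20 = 68.6 °C
R = R₀(1 + αΔT) = 122 × (1 + 0.004×68.6) = 122 × 1.274 = 155 Ω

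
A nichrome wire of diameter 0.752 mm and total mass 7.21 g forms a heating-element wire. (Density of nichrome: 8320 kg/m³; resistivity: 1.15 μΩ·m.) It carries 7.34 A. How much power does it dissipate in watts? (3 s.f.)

272 W

ρ = 1.15 μΩ·m = 1.15×10^-6 Ω·m
A = π(d/2)² = π(3.7600e-04 m)² = 4.4415e-07 m²
L = m/(density·A) = 0.00721/(8320×4.4415e-07) = 1.951 m
R = ρL/A = (1.15×10^-6)(1.951)/(4.4415e-07) = 5.052 Ω
P = I²R = (7.34)² × 5.052 = 272 W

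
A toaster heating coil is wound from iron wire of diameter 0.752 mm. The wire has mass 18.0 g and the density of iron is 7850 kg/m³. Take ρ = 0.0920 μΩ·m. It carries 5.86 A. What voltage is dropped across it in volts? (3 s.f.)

ρ = 0.0920 μΩ·m = 9.20×10^-8 Ω·m
A = π(d/2)² = π(3.7600e-04 m)² = 4.4415e-07 m²
L = m/(density·A) = 0.018/(7850×4.4415e-07) = 5.163 m
R = ρL/A = (9.20×10^-8)(5.163)/(4.4415e-07) = 1.069 Ω
V = IR = 5.86 × 1.069 = 6.27 V

6.27 V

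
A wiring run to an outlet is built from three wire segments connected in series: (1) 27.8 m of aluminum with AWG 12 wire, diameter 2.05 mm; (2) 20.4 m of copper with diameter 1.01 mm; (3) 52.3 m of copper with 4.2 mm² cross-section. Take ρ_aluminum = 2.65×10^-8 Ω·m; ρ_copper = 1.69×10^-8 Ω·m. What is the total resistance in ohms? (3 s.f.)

0.864 Ω

Seg 1: A = π(2.05/2 mm)² = π(1.0250e-03 m)² = 3.301e-06 m²
R_1 = (2.65×10^-8)(27.8)/(3.301e-06) = 0.2232 Ω
Seg 2: A = π(d/2)² = π(5.0500e-04 m)² = 8.012e-07 m²
R_2 = (1.69×10^-8)(20.4)/(8.012e-07) = 0.4303 Ω
Seg 3: A = 4.2 mm² = 4.200e-06 m²
R_3 = (1.69×10^-8)(52.3)/(4.200e-06) = 0.2104 Ω
R_total = R_1 + R_2 + R_3 = 0.864 Ω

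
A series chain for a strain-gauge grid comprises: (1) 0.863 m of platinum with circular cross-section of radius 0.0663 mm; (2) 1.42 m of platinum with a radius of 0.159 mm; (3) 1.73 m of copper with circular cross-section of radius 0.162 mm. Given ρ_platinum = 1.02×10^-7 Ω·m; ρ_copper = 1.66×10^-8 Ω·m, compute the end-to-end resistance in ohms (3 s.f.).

Seg 1: A = πr² = π(6.6300e-05 m)² = 1.381e-08 m²
R_1 = (1.02×10^-7)(0.863)/(1.381e-08) = 6.374 Ω
Seg 2: A = πr² = π(1.5900e-04 m)² = 7.942e-08 m²
R_2 = (1.02×10^-7)(1.42)/(7.942e-08) = 1.824 Ω
Seg 3: A = πr² = π(1.6200e-04 m)² = 8.245e-08 m²
R_3 = (1.66×10^-8)(1.73)/(8.245e-08) = 0.3483 Ω
R_total = R_1 + R_2 + R_3 = 8.55 Ω

8.55 Ω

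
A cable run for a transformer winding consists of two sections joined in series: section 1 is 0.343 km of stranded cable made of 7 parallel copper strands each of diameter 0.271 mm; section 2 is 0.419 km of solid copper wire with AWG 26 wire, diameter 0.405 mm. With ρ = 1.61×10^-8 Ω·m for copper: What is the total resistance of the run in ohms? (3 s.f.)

Section 1: A_strand = π(1.3550e-04)² = 5.768e-08 m²; R₁ = ρL/(N·A_s) = (1.61×10^-8)(343)/(7×5.768e-08) = 13.68 Ω
Section 2: A = π(0.405/2 mm)² = π(2.0250e-04 m)² = 1.288e-07 m²
R₂ = (1.61×10^-8)(419)/(1.288e-07) = 52.36 Ω
R = R₁ + R₂ = 66.0 Ω

66.0 Ω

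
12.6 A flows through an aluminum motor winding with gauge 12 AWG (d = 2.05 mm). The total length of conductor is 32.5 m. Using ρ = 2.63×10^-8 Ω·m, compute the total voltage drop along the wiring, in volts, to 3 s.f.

3.26 V

A = π(2.05/2 mm)² = π(1.0250e-03 m)² = 3.301e-06 m²
R = ρL/A = (2.63×10^-8)(32.5)/(3.301e-06) = 0.259 Ω
V = IR = 12.6 × 0.259 = 3.26 V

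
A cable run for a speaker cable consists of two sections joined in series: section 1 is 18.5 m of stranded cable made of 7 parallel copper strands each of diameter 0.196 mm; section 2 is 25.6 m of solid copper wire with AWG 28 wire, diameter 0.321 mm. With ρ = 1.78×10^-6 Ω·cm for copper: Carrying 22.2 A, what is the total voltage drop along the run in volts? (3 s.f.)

160 V

ρ = 1.78×10^-6 Ω·cm = 1.78×10^-8 Ω·m
Section 1: A_strand = π(9.8000e-05)² = 3.017e-08 m²; R₁ = ρL/(N·A_s) = (1.78×10^-8)(18.5)/(7×3.017e-08) = 1.559 Ω
Section 2: A = π(0.321/2 mm)² = π(1.6050e-04 m)² = 8.093e-08 m²
R₂ = (1.78×10^-8)(25.6)/(8.093e-08) = 5.631 Ω
R = R₁ + R₂ = 7.19 Ω
V = IR = 22.2 × 7.19 = 160 V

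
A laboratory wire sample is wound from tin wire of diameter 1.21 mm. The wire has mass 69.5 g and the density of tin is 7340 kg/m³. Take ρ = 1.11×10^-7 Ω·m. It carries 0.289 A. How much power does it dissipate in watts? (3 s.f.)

A = π(d/2)² = π(6.0500e-04 m)² = 1.1499e-06 m²
L = m/(density·A) = 0.0695/(7340×1.1499e-06) = 8.234 m
R = ρL/A = (1.11×10^-7)(8.234)/(1.1499e-06) = 0.7949 Ω
P = I²R = (0.289)² × 0.7949 = 0.0664 W

0.0664 W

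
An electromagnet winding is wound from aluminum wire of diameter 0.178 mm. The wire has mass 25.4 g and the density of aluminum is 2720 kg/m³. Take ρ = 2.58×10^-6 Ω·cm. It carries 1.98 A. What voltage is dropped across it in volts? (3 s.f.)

ρ = 2.58×10^-6 Ω·cm = 2.58×10^-8 Ω·m
A = π(d/2)² = π(8.9000e-05 m)² = 2.4885e-08 m²
L = m/(density·A) = 0.0254/(2720×2.4885e-08) = 375.3 m
R = ρL/A = (2.58×10^-8)(375.3)/(2.4885e-08) = 389.1 Ω
V = IR = 1.98 × 389.1 = 770 V

770 V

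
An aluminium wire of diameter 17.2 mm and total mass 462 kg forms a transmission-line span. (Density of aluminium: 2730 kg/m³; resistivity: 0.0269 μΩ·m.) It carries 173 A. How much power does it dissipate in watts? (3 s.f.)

ρ = 0.0269 μΩ·m = 2.69×10^-8 Ω·m
A = π(d/2)² = π(8.6000e-03 m)² = 2.3235e-04 m²
L = m/(density·A) = 462/(2730×2.3235e-04) = 728.3 m
R = ρL/A = (2.69×10^-8)(728.3)/(2.3235e-04) = 0.08432 Ω
P = I²R = (173)² × 0.08432 = 2520 W

2520 W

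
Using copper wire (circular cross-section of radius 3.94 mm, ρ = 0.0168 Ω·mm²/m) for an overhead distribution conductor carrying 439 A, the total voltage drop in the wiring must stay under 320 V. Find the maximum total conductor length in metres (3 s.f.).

ρ = 0.0168 Ω·mm²/m = 1.68×10^-8 Ω·m
A = πr² = π(3.9400e-03 m)² = 4.877e-05 m²
L_max = V_max·A/(1·ρI) = (320)(4.877e-05)/(1.68×10^-8×439) = 2120 m

2120 m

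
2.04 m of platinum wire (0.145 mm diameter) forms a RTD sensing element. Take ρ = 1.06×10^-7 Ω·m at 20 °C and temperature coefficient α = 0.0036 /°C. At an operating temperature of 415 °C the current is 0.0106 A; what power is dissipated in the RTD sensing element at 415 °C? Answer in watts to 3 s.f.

0.00356 W

A = π(d/2)² = π(7.2500e-05 m)² = 1.651e-08 m²
R₍20₎ = ρL/A = (1.06×10^-7)(2.04)/(1.651e-08) = 13.1 Ω
R₍415₎ = R₍20₎(1 + αΔT) = 13.1 × (1 + 0.0036×395) = 31.72 Ω
P = I²R = (0.0106)² × 31.72 = 0.00356 W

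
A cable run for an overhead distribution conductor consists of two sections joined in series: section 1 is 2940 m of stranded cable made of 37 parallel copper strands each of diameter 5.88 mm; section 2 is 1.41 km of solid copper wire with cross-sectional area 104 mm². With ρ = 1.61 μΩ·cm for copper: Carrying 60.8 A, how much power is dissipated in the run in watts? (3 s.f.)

ρ = 1.61 μΩ·cm = 1.61×10^-8 Ω·m
Section 1: A_strand = π(2.9400e-03)² = 2.715e-05 m²; R₁ = ρL/(N·A_s) = (1.61×10^-8)(2940)/(37×2.715e-05) = 0.04711 Ω
Section 2: A = 104 mm² = 1.040e-04 m²
R₂ = (1.61×10^-8)(1410)/(1.040e-04) = 0.2183 Ω
R = R₁ + R₂ = 0.2654 Ω
P = I²R = (60.8)² × 0.2654 = 981 W

981 W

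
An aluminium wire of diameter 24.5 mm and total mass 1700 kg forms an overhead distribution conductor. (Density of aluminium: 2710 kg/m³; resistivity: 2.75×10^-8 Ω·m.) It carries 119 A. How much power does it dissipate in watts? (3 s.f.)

1100 W

A = π(d/2)² = π(1.2250e-02 m)² = 4.7144e-04 m²
L = m/(density·A) = 1700/(2710×4.7144e-04) = 1331 m
R = ρL/A = (2.75×10^-8)(1331)/(4.7144e-04) = 0.07762 Ω
P = I²R = (119)² × 0.07762 = 1100 W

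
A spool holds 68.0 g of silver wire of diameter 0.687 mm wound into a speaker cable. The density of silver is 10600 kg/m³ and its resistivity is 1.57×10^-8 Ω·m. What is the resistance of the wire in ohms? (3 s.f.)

A = π(d/2)² = π(3.4350e-04 m)² = 3.7068e-07 m²
L = m/(density·A) = 0.068/(10600×3.7068e-07) = 17.31 m
R = ρL/A = (1.57×10^-8)(17.31)/(3.7068e-07) = 0.733 Ω

0.733 Ω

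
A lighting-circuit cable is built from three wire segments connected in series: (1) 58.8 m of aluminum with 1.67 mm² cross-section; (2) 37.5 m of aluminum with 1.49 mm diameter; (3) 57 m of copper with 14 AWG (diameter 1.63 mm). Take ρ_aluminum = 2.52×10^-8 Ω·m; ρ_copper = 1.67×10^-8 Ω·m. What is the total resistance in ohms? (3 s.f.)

Seg 1: A = 1.67 mm² = 1.670e-06 m²
R_1 = (2.52×10^-8)(58.8)/(1.670e-06) = 0.8873 Ω
Seg 2: A = π(d/2)² = π(7.4500e-04 m)² = 1.744e-06 m²
R_2 = (2.52×10^-8)(37.5)/(1.744e-06) = 0.542 Ω
Seg 3: A = π(1.63/2 mm)² = π(8.1500e-04 m)² = 2.087e-06 m²
R_3 = (1.67×10^-8)(57)/(2.087e-06) = 0.4562 Ω
R_total = R_1 + R_2 + R_3 = 1.89 Ω

1.89 Ω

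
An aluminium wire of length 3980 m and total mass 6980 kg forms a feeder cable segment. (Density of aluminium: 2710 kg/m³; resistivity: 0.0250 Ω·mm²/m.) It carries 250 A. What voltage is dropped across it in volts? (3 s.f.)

38.4 V

ρ = 0.0250 Ω·mm²/m = 2.50×10^-8 Ω·m
A = m/(density·L) = 6980/(2710×3980) = 6.4715e-04 m²
R = ρL/A = (2.50×10^-8)(3980)/(6.4715e-04) = 0.1538 Ω
V = IR = 250 × 0.1538 = 38.4 V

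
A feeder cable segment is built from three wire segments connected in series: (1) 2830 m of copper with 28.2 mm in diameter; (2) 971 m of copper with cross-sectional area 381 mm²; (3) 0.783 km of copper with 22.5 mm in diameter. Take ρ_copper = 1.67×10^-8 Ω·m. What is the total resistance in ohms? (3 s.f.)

0.151 Ω

Seg 1: A = π(d/2)² = π(1.4100e-02 m)² = 6.246e-04 m²
R_1 = (1.67×10^-8)(2830)/(6.246e-04) = 0.07567 Ω
Seg 2: A = 381 mm² = 3.810e-04 m²
R_2 = (1.67×10^-8)(971)/(3.810e-04) = 0.04256 Ω
Seg 3: A = π(d/2)² = π(1.1250e-02 m)² = 3.976e-04 m²
R_3 = (1.67×10^-8)(783)/(3.976e-04) = 0.03289 Ω
R_total = R_1 + R_2 + R_3 = 0.151 Ω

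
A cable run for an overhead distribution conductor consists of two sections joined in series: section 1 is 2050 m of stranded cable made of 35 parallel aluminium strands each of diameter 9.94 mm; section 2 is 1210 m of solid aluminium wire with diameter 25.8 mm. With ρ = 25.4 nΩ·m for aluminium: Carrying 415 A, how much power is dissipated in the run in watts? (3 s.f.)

13400 W

ρ = 25.4 nΩ·m = 2.54×10^-8 Ω·m
Section 1: A_strand = π(4.9700e-03)² = 7.760e-05 m²; R₁ = ρL/(N·A_s) = (2.54×10^-8)(2050)/(35×7.760e-05) = 0.01917 Ω
Section 2: A = π(d/2)² = π(1.2900e-02 m)² = 5.228e-04 m²
R₂ = (2.54×10^-8)(1210)/(5.228e-04) = 0.05879 Ω
R = R₁ + R₂ = 0.07796 Ω
P = I²R = (415)² × 0.07796 = 13400 W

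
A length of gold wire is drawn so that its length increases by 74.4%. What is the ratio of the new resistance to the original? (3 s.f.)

3.04

k = 1 + 74.4/100 = 1.744; volume constant ⇒ A' = A/k, so R' = k²R.
Factor = 3.04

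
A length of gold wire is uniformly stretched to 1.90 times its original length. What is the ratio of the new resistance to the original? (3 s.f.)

Volume constant ⇒ A' = A/k with k = 1.9. R' = ρ(kL)/(A/k) = k²R.
Factor = 3.61

3.61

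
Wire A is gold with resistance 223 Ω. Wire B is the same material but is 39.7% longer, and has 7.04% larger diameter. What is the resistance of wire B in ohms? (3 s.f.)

R ∝ L/d², so R_B/R_A = (1 + 39.7/100) × (1 + 7.04/100)⁻²
= 1.397 × 0.8728 = 1.219
R_B = 1.219 × 223 = 272 Ω

272 Ω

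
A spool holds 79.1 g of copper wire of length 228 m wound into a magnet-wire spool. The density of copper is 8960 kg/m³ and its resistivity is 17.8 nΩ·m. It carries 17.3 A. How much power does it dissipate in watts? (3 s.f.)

31400 W

ρ = 17.8 nΩ·m = 1.78×10^-8 Ω·m
A = m/(density·L) = 0.0791/(8960×228) = 3.8720e-08 m²
R = ρL/A = (1.78×10^-8)(228)/(3.8720e-08) = 104.8 Ω
P = I²R = (17.3)² × 104.8 = 31400 W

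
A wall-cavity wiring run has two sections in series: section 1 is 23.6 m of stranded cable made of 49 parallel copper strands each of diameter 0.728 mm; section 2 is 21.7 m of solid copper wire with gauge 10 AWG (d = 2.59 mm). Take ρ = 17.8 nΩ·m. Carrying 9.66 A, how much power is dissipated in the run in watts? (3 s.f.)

ρ = 17.8 nΩ·m = 1.78×10^-8 Ω·m
Section 1: A_strand = π(3.6400e-04)² = 4.162e-07 m²; R₁ = ρL/(N·A_s) = (1.78×10^-8)(23.6)/(49×4.162e-07) = 0.0206 Ω
Section 2: A = π(2.59/2 mm)² = π(1.2950e-03 m)² = 5.269e-06 m²
R₂ = (1.78×10^-8)(21.7)/(5.269e-06) = 0.07331 Ω
R = R₁ + R₂ = 0.09391 Ω
P = I²R = (9.66)² × 0.09391 = 8.76 W

8.76 W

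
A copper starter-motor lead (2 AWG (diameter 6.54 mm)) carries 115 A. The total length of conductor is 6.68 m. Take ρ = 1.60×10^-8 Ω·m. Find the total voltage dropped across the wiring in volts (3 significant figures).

A = π(6.54/2 mm)² = π(3.2700e-03 m)² = 3.359e-05 m²
R = ρL/A = (1.60×10^-8)(6.68)/(3.359e-05) = 0.003182 Ω
V = IR = 115 × 0.003182 = 0.366 V

0.366 V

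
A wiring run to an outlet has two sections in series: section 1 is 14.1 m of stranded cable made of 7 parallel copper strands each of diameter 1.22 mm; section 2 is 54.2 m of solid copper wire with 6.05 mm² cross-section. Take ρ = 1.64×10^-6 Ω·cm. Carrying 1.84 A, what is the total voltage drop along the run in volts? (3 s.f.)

ρ = 1.64×10^-6 Ω·cm = 1.64×10^-8 Ω·m
Section 1: A_strand = π(6.1000e-04)² = 1.169e-06 m²; R₁ = ρL/(N·A_s) = (1.64×10^-8)(14.1)/(7×1.169e-06) = 0.02826 Ω
Section 2: A = 6.05 mm² = 6.050e-06 m²
R₂ = (1.64×10^-8)(54.2)/(6.050e-06) = 0.1469 Ω
R = R₁ + R₂ = 0.1752 Ω
V = IR = 1.84 × 0.1752 = 0.322 V

0.322 V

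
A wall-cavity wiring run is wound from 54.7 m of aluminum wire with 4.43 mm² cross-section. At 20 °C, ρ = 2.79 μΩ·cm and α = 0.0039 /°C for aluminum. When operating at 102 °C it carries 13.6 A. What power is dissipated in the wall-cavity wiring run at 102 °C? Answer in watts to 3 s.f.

ρ = 2.79 μΩ·cm = 2.79×10^-8 Ω·m
A = 4.43 mm² = 4.430e-06 m²
R₍20₎ = ρL/A = (2.79×10^-8)(54.7)/(4.430e-06) = 0.3445 Ω
R₍102₎ = R₍20₎(1 + αΔT) = 0.3445 × (1 + 0.0039×82) = 0.4547 Ω
P = I²R = (13.6)² × 0.4547 = 84.1 W

84.1 W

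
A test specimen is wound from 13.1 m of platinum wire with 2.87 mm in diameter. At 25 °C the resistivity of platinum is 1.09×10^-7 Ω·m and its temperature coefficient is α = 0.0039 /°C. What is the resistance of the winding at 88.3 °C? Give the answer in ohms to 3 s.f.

0.275 Ω

A = π(d/2)² = π(1.4350e-03 m)² = 6.469e-06 m²
R₍25°C₎ = ρL/A = (1.09×10^-7)(13.1)/(6.469e-06) = 0.2207 Ω
R = R₀(1 + αΔT) = 0.2207(1 + 0.0039×63.3) = 0.275 Ω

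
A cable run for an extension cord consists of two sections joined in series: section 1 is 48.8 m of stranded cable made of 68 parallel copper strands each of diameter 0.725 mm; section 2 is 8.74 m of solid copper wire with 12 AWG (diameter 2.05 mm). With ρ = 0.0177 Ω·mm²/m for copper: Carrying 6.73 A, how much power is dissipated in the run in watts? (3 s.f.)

ρ = 0.0177 Ω·mm²/m = 1.77×10^-8 Ω·m
Section 1: A_strand = π(3.6250e-04)² = 4.128e-07 m²; R₁ = ρL/(N·A_s) = (1.77×10^-8)(48.8)/(68×4.128e-07) = 0.03077 Ω
Section 2: A = π(2.05/2 mm)² = π(1.0250e-03 m)² = 3.301e-06 m²
R₂ = (1.77×10^-8)(8.74)/(3.301e-06) = 0.04687 Ω
R = R₁ + R₂ = 0.07764 Ω
P = I²R = (6.73)² × 0.07764 = 3.52 W

3.52 W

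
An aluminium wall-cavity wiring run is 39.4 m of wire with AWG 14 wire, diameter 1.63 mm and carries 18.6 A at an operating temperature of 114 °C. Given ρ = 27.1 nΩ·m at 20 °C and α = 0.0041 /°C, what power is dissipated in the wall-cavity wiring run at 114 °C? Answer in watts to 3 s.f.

ρ = 27.1 nΩ·m = 2.71×10^-8 Ω·m
A = π(1.63/2 mm)² = π(8.1500e-04 m)² = 2.087e-06 m²
R₍20₎ = ρL/A = (2.71×10^-8)(39.4)/(2.087e-06) = 0.5117 Ω
R₍114₎ = R₍20₎(1 + αΔT) = 0.5117 × (1 + 0.0041×94) = 0.7089 Ω
P = I²R = (18.6)² × 0.7089 = 245 W

245 W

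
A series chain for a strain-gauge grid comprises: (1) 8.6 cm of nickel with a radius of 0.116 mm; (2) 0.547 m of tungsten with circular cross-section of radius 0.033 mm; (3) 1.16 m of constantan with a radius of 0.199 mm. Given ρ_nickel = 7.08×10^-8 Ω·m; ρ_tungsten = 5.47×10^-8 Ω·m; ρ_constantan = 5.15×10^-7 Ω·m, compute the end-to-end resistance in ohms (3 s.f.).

Seg 1: A = πr² = π(1.1600e-04 m)² = 4.227e-08 m²
R_1 = (7.08×10^-8)(0.086)/(4.227e-08) = 0.144 Ω
Seg 2: A = πr² = π(3.3000e-05 m)² = 3.421e-09 m²
R_2 = (5.47×10^-8)(0.547)/(3.421e-09) = 8.746 Ω
Seg 3: A = πr² = π(1.9900e-04 m)² = 1.244e-07 m²
R_3 = (5.15×10^-7)(1.16)/(1.244e-07) = 4.802 Ω
R_total = R_1 + R_2 + R_3 = 13.7 Ω

13.7 Ω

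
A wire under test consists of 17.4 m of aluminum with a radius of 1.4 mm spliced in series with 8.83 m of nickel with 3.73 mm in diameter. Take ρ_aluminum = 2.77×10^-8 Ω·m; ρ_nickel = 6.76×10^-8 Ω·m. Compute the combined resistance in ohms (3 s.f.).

Segment 1: A = πr² = π(1.4000e-03 m)² = 6.158e-06 m²
R₁ = ρL/A = (2.77×10^-8)(17.4)/(6.158e-06) = 0.07827 Ω
Segment 2: A = π(d/2)² = π(1.8650e-03 m)² = 1.093e-05 m²
R₂ = (6.76×10^-8)(8.83)/(1.093e-05) = 0.05463 Ω
R = R₁ + R₂ = 0.133 Ω

0.133 Ω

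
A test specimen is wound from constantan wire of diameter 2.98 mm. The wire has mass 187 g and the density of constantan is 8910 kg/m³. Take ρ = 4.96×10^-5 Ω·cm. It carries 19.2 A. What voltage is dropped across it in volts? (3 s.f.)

4.11 V

ρ = 4.96×10^-5 Ω·cm = 4.96×10^-7 Ω·m
A = π(d/2)² = π(1.4900e-03 m)² = 6.9746e-06 m²
L = m/(density·A) = 0.187/(8910×6.9746e-06) = 3.009 m
R = ρL/A = (4.96×10^-7)(3.009)/(6.9746e-06) = 0.214 Ω
V = IR = 19.2 × 0.214 = 4.11 V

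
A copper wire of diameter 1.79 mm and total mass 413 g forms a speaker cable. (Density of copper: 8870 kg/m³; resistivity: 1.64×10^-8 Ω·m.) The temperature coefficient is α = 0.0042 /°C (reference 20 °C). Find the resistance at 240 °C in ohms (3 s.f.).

0.232 Ω

A = π(d/2)² = π(8.9500e-04 m)² = 2.5165e-06 m²
L = m/(density·A) = 0.413/(8870×2.5165e-06) = 18.5 m
R = ρL/A = (1.64×10^-8)(18.5)/(2.5165e-06) = 0.1206 Ω
R(240 °C) = 0.1206 × (1 + 0.0042×220) = 0.232 Ω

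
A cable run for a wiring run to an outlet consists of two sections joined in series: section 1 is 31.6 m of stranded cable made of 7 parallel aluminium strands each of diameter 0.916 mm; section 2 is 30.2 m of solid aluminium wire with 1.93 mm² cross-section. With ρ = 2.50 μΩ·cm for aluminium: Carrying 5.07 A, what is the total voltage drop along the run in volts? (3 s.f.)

ρ = 2.50 μΩ·cm = 2.50×10^-8 Ω·m
Section 1: A_strand = π(4.5800e-04)² = 6.590e-07 m²; R₁ = ρL/(N·A_s) = (2.50×10^-8)(31.6)/(7×6.590e-07) = 0.1713 Ω
Section 2: A = 1.93 mm² = 1.930e-06 m²
R₂ = (2.50×10^-8)(30.2)/(1.930e-06) = 0.3912 Ω
R = R₁ + R₂ = 0.5624 Ω
V = IR = 5.07 × 0.5624 = 2.85 V

2.85 V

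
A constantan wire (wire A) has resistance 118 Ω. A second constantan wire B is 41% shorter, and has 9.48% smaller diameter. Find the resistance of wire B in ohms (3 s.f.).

85.0 Ω

R ∝ L/d², so R_B/R_A = (1 − 41/100) × (1 − 9.48/100)⁻²
= 0.59 × 1.22 = 0.72
R_B = 0.72 × 118 = 85.0 Ω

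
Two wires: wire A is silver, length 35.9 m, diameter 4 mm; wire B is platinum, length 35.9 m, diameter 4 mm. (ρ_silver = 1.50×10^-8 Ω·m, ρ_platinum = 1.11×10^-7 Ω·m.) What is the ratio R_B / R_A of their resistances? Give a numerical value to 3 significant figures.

7.40

R ∝ ρL/d², so R_B/R_A = (ρ_B/ρ_A)
= (1.11×10^-7/1.50×10^-8) = 7.40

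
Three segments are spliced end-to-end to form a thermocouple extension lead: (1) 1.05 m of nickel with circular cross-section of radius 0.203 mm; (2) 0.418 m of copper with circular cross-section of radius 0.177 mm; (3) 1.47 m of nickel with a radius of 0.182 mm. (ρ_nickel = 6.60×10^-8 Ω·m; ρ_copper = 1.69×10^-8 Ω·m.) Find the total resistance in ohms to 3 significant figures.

1.54 Ω

Seg 1: A = πr² = π(2.0300e-04 m)² = 1.295e-07 m²
R_1 = (6.60×10^-8)(1.05)/(1.295e-07) = 0.5353 Ω
Seg 2: A = πr² = π(1.7700e-04 m)² = 9.842e-08 m²
R_2 = (1.69×10^-8)(0.418)/(9.842e-08) = 0.07177 Ω
Seg 3: A = πr² = π(1.8200e-04 m)² = 1.041e-07 m²
R_3 = (6.60×10^-8)(1.47)/(1.041e-07) = 0.9323 Ω
R_total = R_1 + R_2 + R_3 = 1.54 Ω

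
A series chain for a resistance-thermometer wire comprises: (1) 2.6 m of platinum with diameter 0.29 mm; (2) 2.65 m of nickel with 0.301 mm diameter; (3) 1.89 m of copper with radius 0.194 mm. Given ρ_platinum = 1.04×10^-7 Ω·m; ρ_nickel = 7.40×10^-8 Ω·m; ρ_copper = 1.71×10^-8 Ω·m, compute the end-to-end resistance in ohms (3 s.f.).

Seg 1: A = π(d/2)² = π(1.4500e-04 m)² = 6.605e-08 m²
R_1 = (1.04×10^-7)(2.6)/(6.605e-08) = 4.094 Ω
Seg 2: A = π(d/2)² = π(1.5050e-04 m)² = 7.116e-08 m²
R_2 = (7.40×10^-8)(2.65)/(7.116e-08) = 2.756 Ω
Seg 3: A = πr² = π(1.9400e-04 m)² = 1.182e-07 m²
R_3 = (1.71×10^-8)(1.89)/(1.182e-07) = 0.2733 Ω
R_total = R_1 + R_2 + R_3 = 7.12 Ω

7.12 Ω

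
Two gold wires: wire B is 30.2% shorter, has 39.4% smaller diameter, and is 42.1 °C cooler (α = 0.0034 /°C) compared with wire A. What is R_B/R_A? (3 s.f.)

R ∝ ρL/d² with ρ ∝ (1+αΔT), so R_B/R_A = (1 − 30.2/100) × (1 − 39.4/100)⁻² × (1 − 0.0034×42.1)
= 0.698 × 2.723 × 0.8569 = 1.63

1.63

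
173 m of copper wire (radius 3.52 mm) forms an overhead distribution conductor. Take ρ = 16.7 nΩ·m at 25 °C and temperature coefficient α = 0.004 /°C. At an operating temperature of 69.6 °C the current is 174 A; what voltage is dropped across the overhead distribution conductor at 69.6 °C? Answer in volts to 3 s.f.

ρ = 16.7 nΩ·m = 1.67×10^-8 Ω·m
A = πr² = π(3.5200e-03 m)² = 3.893e-05 m²
R₍25₎ = ρL/A = (1.67×10^-8)(173)/(3.893e-05) = 0.07422 Ω
R₍69.6₎ = R₍25₎(1 + αΔT) = 0.07422 × (1 + 0.004×44.6) = 0.08746 Ω
V = IR = 174 × 0.08746 = 15.2 V

15.2 V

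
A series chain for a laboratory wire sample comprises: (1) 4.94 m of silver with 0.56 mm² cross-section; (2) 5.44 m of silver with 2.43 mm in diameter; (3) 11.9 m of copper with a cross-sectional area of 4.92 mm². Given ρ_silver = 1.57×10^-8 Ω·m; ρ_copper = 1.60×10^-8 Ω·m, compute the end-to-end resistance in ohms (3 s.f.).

0.196 Ω

Seg 1: A = 0.56 mm² = 5.600e-07 m²
R_1 = (1.57×10^-8)(4.94)/(5.600e-07) = 0.1385 Ω
Seg 2: A = π(d/2)² = π(1.2150e-03 m)² = 4.638e-06 m²
R_2 = (1.57×10^-8)(5.44)/(4.638e-06) = 0.01842 Ω
Seg 3: A = 4.92 mm² = 4.920e-06 m²
R_3 = (1.60×10^-8)(11.9)/(4.920e-06) = 0.0387 Ω
R_total = R_1 + R_2 + R_3 = 0.196 Ω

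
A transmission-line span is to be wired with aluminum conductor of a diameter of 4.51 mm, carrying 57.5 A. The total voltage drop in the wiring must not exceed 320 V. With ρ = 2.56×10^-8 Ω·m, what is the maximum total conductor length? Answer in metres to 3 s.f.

3470 m

A = π(d/2)² = π(2.2550e-03 m)² = 1.598e-05 m²
L_max = V_max·A/(1·ρI) = (320)(1.598e-05)/(2.56×10^-8×57.5) = 3470 m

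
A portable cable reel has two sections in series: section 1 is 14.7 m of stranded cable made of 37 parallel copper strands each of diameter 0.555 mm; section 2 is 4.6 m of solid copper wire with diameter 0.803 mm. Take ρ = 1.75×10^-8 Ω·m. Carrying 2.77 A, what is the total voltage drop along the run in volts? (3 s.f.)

Section 1: A_strand = π(2.7750e-04)² = 2.419e-07 m²; R₁ = ρL/(N·A_s) = (1.75×10^-8)(14.7)/(37×2.419e-07) = 0.02874 Ω
Section 2: A = π(d/2)² = π(4.0150e-04 m)² = 5.064e-07 m²
R₂ = (1.75×10^-8)(4.6)/(5.064e-07) = 0.159 Ω
R = R₁ + R₂ = 0.1877 Ω
V = IR = 2.77 × 0.1877 = 0.520 V

0.520 V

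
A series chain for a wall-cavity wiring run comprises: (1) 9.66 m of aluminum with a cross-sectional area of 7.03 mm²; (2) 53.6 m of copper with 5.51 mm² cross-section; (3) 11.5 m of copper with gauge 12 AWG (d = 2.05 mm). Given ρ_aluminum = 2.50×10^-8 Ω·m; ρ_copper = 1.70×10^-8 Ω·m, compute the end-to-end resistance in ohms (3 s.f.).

Seg 1: A = 7.03 mm² = 7.030e-06 m²
R_1 = (2.50×10^-8)(9.66)/(7.030e-06) = 0.03435 Ω
Seg 2: A = 5.51 mm² = 5.510e-06 m²
R_2 = (1.70×10^-8)(53.6)/(5.510e-06) = 0.1654 Ω
Seg 3: A = π(2.05/2 mm)² = π(1.0250e-03 m)² = 3.301e-06 m²
R_3 = (1.70×10^-8)(11.5)/(3.301e-06) = 0.05923 Ω
R_total = R_1 + R_2 + R_3 = 0.259 Ω

0.259 Ω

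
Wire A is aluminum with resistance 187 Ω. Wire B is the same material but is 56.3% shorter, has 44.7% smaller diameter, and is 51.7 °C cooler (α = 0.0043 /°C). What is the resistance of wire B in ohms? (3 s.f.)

R ∝ ρL/d² with ρ ∝ (1+αΔT), so R_B/R_A = (1 − 56.3/100) × (1 − 44.7/100)⁻² × (1 − 0.0043×51.7)
= 0.437 × 3.27 × 0.7777 = 1.111
R_B = 1.111 × 187 = 208 Ω

208 Ω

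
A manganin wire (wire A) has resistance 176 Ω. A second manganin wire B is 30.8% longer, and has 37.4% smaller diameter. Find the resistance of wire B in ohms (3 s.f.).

R ∝ L/d², so R_B/R_A = (1 + 30.8/100) × (1 − 37.4/100)⁻²
= 1.308 × 2.552 = 3.338
R_B = 3.338 × 176 = 587 Ω

587 Ω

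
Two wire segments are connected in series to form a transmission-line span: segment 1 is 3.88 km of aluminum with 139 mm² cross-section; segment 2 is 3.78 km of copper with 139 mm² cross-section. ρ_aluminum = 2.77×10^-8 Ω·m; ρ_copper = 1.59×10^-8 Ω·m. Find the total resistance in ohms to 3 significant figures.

1.21 Ω

Segment 1: A = 139 mm² = 1.390e-04 m²
R₁ = ρL/A = (2.77×10^-8)(3880)/(1.390e-04) = 0.7732 Ω
R₂ = (1.59×10^-8)(3780)/(1.390e-04) = 0.4324 Ω
R = R₁ + R₂ = 1.21 Ω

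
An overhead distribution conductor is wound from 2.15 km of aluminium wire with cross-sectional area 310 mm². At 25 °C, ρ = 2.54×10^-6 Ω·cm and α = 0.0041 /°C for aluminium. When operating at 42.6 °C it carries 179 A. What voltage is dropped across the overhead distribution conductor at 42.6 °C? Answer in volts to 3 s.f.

33.8 V

ρ = 2.54×10^-6 Ω·cm = 2.54×10^-8 Ω·m
A = 310 mm² = 3.100e-04 m²
R₍25₎ = ρL/A = (2.54×10^-8)(2150)/(3.100e-04) = 0.1762 Ω
R₍42.6₎ = R₍25₎(1 + αΔT) = 0.1762 × (1 + 0.0041×17.6) = 0.1889 Ω
V = IR = 179 × 0.1889 = 33.8 V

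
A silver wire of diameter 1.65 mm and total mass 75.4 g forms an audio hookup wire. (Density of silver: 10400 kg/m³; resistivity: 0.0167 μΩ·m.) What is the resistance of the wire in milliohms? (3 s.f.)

ρ = 0.0167 μΩ·m = 1.67×10^-8 Ω·m
A = π(d/2)² = π(8.2500e-04 m)² = 2.1382e-06 m²
L = m/(density·A) = 0.0754/(10400×2.1382e-06) = 3.391 m
R = ρL/A = (1.67×10^-8)(3.391)/(2.1382e-06) = 26.5 mΩ

26.5 mΩ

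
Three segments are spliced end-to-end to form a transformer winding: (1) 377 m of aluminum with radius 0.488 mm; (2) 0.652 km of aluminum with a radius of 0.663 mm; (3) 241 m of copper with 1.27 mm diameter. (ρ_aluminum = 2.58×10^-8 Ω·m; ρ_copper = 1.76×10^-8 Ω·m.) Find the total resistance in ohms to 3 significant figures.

Seg 1: A = πr² = π(4.8800e-04 m)² = 7.482e-07 m²
R_1 = (2.58×10^-8)(377)/(7.482e-07) = 13 Ω
Seg 2: A = πr² = π(6.6300e-04 m)² = 1.381e-06 m²
R_2 = (2.58×10^-8)(652)/(1.381e-06) = 12.18 Ω
Seg 3: A = π(d/2)² = π(6.3500e-04 m)² = 1.267e-06 m²
R_3 = (1.76×10^-8)(241)/(1.267e-06) = 3.348 Ω
R_total = R_1 + R_2 + R_3 = 28.5 Ω

28.5 Ω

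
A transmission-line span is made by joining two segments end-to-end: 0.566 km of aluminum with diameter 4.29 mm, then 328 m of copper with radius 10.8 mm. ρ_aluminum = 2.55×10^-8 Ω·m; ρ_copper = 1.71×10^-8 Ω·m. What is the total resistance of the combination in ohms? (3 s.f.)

Segment 1: A = π(d/2)² = π(2.1450e-03 m)² = 1.445e-05 m²
R₁ = ρL/A = (2.55×10^-8)(566)/(1.445e-05) = 0.9985 Ω
Segment 2: A = πr² = π(1.0800e-02 m)² = 3.664e-04 m²
R₂ = (1.71×10^-8)(328)/(3.664e-04) = 0.01531 Ω
R = R₁ + R₂ = 1.01 Ω

1.01 Ω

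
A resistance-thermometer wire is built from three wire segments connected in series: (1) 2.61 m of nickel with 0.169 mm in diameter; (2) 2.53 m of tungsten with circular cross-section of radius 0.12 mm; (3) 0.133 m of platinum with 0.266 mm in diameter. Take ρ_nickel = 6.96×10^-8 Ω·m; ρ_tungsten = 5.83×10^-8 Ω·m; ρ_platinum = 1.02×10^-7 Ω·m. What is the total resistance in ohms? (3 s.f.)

11.6 Ω

Seg 1: A = π(d/2)² = π(8.4500e-05 m)² = 2.243e-08 m²
R_1 = (6.96×10^-8)(2.61)/(2.243e-08) = 8.098 Ω
Seg 2: A = πr² = π(1.2000e-04 m)² = 4.524e-08 m²
R_2 = (5.83×10^-8)(2.53)/(4.524e-08) = 3.26 Ω
Seg 3: A = π(d/2)² = π(1.3300e-04 m)² = 5.557e-08 m²
R_3 = (1.02×10^-7)(0.133)/(5.557e-08) = 0.2441 Ω
R_total = R_1 + R_2 + R_3 = 11.6 Ω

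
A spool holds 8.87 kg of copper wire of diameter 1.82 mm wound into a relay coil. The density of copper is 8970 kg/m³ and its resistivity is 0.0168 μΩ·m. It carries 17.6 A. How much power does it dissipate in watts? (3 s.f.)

ρ = 0.0168 μΩ·m = 1.68×10^-8 Ω·m
A = π(d/2)² = π(9.1000e-04 m)² = 2.6016e-06 m²
L = m/(density·A) = 8.87/(8970×2.6016e-06) = 380.1 m
R = ρL/A = (1.68×10^-8)(380.1)/(2.6016e-06) = 2.455 Ω
P = I²R = (17.6)² × 2.455 = 760 W

760 W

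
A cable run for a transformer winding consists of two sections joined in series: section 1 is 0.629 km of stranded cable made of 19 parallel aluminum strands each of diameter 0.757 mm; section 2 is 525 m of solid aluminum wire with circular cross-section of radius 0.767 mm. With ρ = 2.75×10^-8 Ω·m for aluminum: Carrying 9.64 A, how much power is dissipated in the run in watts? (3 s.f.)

Section 1: A_strand = π(3.7850e-04)² = 4.501e-07 m²; R₁ = ρL/(N·A_s) = (2.75×10^-8)(629)/(19×4.501e-07) = 2.023 Ω
Section 2: A = πr² = π(7.6700e-04 m)² = 1.848e-06 m²
R₂ = (2.75×10^-8)(525)/(1.848e-06) = 7.812 Ω
R = R₁ + R₂ = 9.835 Ω
P = I²R = (9.64)² × 9.835 = 914 W

914 W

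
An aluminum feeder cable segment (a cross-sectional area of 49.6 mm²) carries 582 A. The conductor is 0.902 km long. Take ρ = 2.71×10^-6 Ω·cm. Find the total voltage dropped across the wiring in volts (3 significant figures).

287 V

ρ = 2.71×10^-6 Ω·cm = 2.71×10^-8 Ω·m
A = 49.6 mm² = 4.960e-05 m²
R = ρL/A = (2.71×10^-8)(902)/(4.960e-05) = 0.4928 Ω
V = IR = 582 × 0.4928 = 287 V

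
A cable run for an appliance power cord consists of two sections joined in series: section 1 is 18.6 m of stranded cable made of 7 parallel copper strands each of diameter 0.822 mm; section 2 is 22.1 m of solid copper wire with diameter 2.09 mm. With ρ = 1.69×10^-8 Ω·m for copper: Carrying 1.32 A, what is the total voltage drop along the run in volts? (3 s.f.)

0.255 V

Section 1: A_strand = π(4.1100e-04)² = 5.307e-07 m²; R₁ = ρL/(N·A_s) = (1.69×10^-8)(18.6)/(7×5.307e-07) = 0.08462 Ω
Section 2: A = π(d/2)² = π(1.0450e-03 m)² = 3.431e-06 m²
R₂ = (1.69×10^-8)(22.1)/(3.431e-06) = 0.1089 Ω
R = R₁ + R₂ = 0.1935 Ω
V = IR = 1.32 × 0.1935 = 0.255 V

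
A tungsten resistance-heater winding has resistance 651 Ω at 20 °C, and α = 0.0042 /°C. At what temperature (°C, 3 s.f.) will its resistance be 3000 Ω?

879 °C

R = R₀(1 + α(T − T₀)) ⇒ T = T₀ + (R/R₀ − 1)/α
T = 20 + (3000/651 − 1)/0.0042 = 20 + (3.608)/0.0042 = 879 °C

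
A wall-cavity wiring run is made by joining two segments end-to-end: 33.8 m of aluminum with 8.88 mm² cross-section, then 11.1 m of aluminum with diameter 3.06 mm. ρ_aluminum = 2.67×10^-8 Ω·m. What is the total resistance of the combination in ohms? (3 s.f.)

0.142 Ω

Segment 1: A = 8.88 mm² = 8.880e-06 m²
R₁ = ρL/A = (2.67×10^-8)(33.8)/(8.880e-06) = 0.1016 Ω
Segment 2: A = π(d/2)² = π(1.5300e-03 m)² = 7.354e-06 m²
R₂ = (2.67×10^-8)(11.1)/(7.354e-06) = 0.0403 Ω
R = R₁ + R₂ = 0.142 Ω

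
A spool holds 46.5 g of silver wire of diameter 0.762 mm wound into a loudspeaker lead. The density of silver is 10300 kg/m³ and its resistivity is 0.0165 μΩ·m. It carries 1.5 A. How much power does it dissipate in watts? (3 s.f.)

ρ = 0.0165 μΩ·m = 1.65×10^-8 Ω·m
A = π(d/2)² = π(3.8100e-04 m)² = 4.5604e-07 m²
L = m/(density·A) = 0.0465/(10300×4.5604e-07) = 9.9 m
R = ρL/A = (1.65×10^-8)(9.9)/(4.5604e-07) = 0.3582 Ω
P = I²R = (1.5)² × 0.3582 = 0.806 W

0.806 W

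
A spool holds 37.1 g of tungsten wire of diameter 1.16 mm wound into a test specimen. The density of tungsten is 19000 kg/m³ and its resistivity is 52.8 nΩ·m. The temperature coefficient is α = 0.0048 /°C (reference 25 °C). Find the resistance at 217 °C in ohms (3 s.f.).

ρ = 52.8 nΩ·m = 5.28×10^-8 Ω·m
A = π(d/2)² = π(5.8000e-04 m)² = 1.0568e-06 m²
L = m/(density·A) = 0.0371/(19000×1.0568e-06) = 1.848 m
R = ρL/A = (5.28×10^-8)(1.848)/(1.0568e-06) = 0.09231 Ω
R(217 °C) = 0.09231 × (1 + 0.0048×192) = 0.177 Ω

0.177 Ω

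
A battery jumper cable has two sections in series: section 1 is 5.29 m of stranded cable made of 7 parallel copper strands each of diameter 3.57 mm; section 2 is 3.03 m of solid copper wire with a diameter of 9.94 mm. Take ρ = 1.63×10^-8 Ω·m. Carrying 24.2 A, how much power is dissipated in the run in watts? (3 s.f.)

1.09 W

Section 1: A_strand = π(1.7850e-03)² = 1.001e-05 m²; R₁ = ρL/(N·A_s) = (1.63×10^-8)(5.29)/(7×1.001e-05) = 0.001231 Ω
Section 2: A = π(d/2)² = π(4.9700e-03 m)² = 7.760e-05 m²
R₂ = (1.63×10^-8)(3.03)/(7.760e-05) = 6.365×10^-4 Ω
R = R₁ + R₂ = 0.001867 Ω
P = I²R = (24.2)² × 0.001867 = 1.09 W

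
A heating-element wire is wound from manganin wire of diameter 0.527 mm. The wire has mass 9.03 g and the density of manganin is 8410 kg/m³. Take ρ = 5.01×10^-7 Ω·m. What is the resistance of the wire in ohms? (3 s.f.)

A = π(d/2)² = π(2.6350e-04 m)² = 2.1813e-07 m²
L = m/(density·A) = 0.00903/(8410×2.1813e-07) = 4.922 m
R = ρL/A = (5.01×10^-7)(4.922)/(2.1813e-07) = 11.3 Ω

11.3 Ω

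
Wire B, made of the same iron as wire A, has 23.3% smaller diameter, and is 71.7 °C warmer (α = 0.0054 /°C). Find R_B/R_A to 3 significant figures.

R ∝ ρL/d² with ρ ∝ (1+αΔT), so R_B/R_A = (1 − 23.3/100)⁻² × (1 + 0.0054×71.7)
= 1.7 × 1.387 = 2.36

2.36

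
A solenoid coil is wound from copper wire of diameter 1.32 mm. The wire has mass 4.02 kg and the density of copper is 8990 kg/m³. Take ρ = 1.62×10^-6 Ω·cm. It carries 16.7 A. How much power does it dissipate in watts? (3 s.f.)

ρ = 1.62×10^-6 Ω·cm = 1.62×10^-8 Ω·m
A = π(d/2)² = π(6.6000e-04 m)² = 1.3685e-06 m²
L = m/(density·A) = 4.02/(8990×1.3685e-06) = 326.8 m
R = ρL/A = (1.62×10^-8)(326.8)/(1.3685e-06) = 3.868 Ω
P = I²R = (16.7)² × 3.868 = 1080 W

1080 W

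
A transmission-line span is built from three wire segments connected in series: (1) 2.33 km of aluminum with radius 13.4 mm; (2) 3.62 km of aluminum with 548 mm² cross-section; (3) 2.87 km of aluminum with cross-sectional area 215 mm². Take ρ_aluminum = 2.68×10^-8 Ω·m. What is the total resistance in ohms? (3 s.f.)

Seg 1: A = πr² = π(1.3400e-02 m)² = 5.641e-04 m²
R_1 = (2.68×10^-8)(2330)/(5.641e-04) = 0.1107 Ω
Seg 2: A = 548 mm² = 5.480e-04 m²
R_2 = (2.68×10^-8)(3620)/(5.480e-04) = 0.177 Ω
Seg 3: A = 215 mm² = 2.150e-04 m²
R_3 = (2.68×10^-8)(2870)/(2.150e-04) = 0.3577 Ω
R_total = R_1 + R_2 + R_3 = 0.645 Ω

0.645 Ω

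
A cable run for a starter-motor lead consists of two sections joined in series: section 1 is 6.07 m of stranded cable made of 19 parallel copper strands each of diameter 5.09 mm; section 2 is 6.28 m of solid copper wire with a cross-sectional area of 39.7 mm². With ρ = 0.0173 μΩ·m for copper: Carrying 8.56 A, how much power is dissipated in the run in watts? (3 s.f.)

ρ = 0.0173 μΩ·m = 1.73×10^-8 Ω·m
Section 1: A_strand = π(2.5450e-03)² = 2.035e-05 m²; R₁ = ρL/(N·A_s) = (1.73×10^-8)(6.07)/(19×2.035e-05) = 2.716×10^-4 Ω
Section 2: A = 39.7 mm² = 3.970e-05 m²
R₂ = (1.73×10^-8)(6.28)/(3.970e-05) = 0.002737 Ω
R = R₁ + R₂ = 0.003008 Ω
P = I²R = (8.56)² × 0.003008 = 0.220 W

0.220 W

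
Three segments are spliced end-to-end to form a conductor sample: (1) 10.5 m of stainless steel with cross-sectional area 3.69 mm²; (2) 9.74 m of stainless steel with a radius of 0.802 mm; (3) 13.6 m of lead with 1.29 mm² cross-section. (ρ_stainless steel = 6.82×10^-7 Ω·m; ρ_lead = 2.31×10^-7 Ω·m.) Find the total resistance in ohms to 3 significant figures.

Seg 1: A = 3.69 mm² = 3.690e-06 m²
R_1 = (6.82×10^-7)(10.5)/(3.690e-06) = 1.941 Ω
Seg 2: A = πr² = π(8.0200e-04 m)² = 2.021e-06 m²
R_2 = (6.82×10^-7)(9.74)/(2.021e-06) = 3.287 Ω
Seg 3: A = 1.29 mm² = 1.290e-06 m²
R_3 = (2.31×10^-7)(13.6)/(1.290e-06) = 2.435 Ω
R_total = R_1 + R_2 + R_3 = 7.66 Ω

7.66 Ω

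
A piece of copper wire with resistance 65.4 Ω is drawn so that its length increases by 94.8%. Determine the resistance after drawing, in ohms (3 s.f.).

k = 1 + 94.8/100 = 1.948; volume constant ⇒ A' = A/k, so R' = k²R.
R' = 3.795 × 65.4 = 248 Ω

248 Ω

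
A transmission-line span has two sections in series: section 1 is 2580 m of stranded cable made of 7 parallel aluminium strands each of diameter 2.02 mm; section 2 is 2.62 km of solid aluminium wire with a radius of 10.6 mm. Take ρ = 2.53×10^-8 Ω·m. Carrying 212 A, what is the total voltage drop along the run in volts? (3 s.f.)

657 V

Section 1: A_strand = π(1.0100e-03)² = 3.205e-06 m²; R₁ = ρL/(N·A_s) = (2.53×10^-8)(2580)/(7×3.205e-06) = 2.91 Ω
Section 2: A = πr² = π(1.0600e-02 m)² = 3.530e-04 m²
R₂ = (2.53×10^-8)(2620)/(3.530e-04) = 0.1878 Ω
R = R₁ + R₂ = 3.097 Ω
V = IR = 212 × 3.097 = 657 V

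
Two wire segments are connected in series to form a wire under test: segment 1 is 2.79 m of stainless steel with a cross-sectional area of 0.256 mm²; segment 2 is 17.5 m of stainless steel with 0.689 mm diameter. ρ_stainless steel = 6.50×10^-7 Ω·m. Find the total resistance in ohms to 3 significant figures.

Segment 1: A = 0.256 mm² = 2.560e-07 m²
R₁ = ρL/A = (6.50×10^-7)(2.79)/(2.560e-07) = 7.084 Ω
Segment 2: A = π(d/2)² = π(3.4450e-04 m)² = 3.728e-07 m²
R₂ = (6.50×10^-7)(17.5)/(3.728e-07) = 30.51 Ω
R = R₁ + R₂ = 37.6 Ω

37.6 Ω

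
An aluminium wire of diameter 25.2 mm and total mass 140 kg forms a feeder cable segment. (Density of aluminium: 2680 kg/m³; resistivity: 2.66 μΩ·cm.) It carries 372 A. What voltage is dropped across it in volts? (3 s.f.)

2.08 V

ρ = 2.66 μΩ·cm = 2.66×10^-8 Ω·m
A = π(d/2)² = π(1.2600e-02 m)² = 4.9876e-04 m²
L = m/(density·A) = 140/(2680×4.9876e-04) = 104.7 m
R = ρL/A = (2.66×10^-8)(104.7)/(4.9876e-04) = 0.005586 Ω
V = IR = 372 × 0.005586 = 2.08 V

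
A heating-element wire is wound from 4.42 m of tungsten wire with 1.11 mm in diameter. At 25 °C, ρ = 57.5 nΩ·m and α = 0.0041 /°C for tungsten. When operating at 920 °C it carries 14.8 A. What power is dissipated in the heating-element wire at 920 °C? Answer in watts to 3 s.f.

ρ = 57.5 nΩ·m = 5.75×10^-8 Ω·m
A = π(d/2)² = π(5.5500e-04 m)² = 9.677e-07 m²
R₍25₎ = ρL/A = (5.75×10^-8)(4.42)/(9.677e-07) = 0.2626 Ω
R₍920₎ = R₍25₎(1 + αΔT) = 0.2626 × (1 + 0.0041×895) = 1.226 Ω
P = I²R = (14.8)² × 1.226 = 269 W

269 W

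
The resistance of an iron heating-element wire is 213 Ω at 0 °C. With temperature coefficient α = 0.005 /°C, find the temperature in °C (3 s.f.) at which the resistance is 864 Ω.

611 °C

R = R₀(1 + α(T − T₀)) ⇒ T = T₀ + (R/R₀ − 1)/α
T = 0 + (864/213 − 1)/0.005 = 0 + (3.056)/0.005 = 611 °C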